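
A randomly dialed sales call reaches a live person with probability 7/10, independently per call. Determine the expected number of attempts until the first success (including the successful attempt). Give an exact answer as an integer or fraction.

10/7

For a geometric distribution, E[trials] = 1/p = 1/(7/10) = 10/7.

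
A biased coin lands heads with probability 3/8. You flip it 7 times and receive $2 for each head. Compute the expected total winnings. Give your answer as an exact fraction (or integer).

E[#heads] = 7·3/8 = 21/8 (linearity over flips).
E[winnings] = 2·21/8 = 21/4.

21/4 dollars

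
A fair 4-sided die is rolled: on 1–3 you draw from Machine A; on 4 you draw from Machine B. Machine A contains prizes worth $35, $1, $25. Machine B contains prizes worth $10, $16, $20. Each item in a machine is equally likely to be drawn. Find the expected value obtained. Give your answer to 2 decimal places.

E[X | Machine A] = (35 + 1 + 25)/3 = 61/3
E[X | Machine B] = (10 + 16 + 20)/3 = 46/3
E[X] = (3/4)·61/3 + (1/4)·46/3 = 229/12 ≈ 19.08

$19.08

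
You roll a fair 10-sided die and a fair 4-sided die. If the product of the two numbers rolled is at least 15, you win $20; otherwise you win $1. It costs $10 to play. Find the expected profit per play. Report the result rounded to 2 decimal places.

-$1.40

E[payout] = (3/5)·1 + (2/5)·20 = 43/5
Expected profit = 43/5 − 10 = -7/5 ≈ -$1.40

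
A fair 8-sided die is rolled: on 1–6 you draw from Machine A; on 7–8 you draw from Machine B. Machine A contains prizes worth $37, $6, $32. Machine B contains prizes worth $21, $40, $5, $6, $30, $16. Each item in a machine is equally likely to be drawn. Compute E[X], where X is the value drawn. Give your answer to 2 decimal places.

$23.67

E[X | Machine A] = (37 + 6 + 32)/3 = 25
E[X | Machine B] = (21 + 40 + 5 + 6 + 30 + 16)/6 = 59/3
E[X] = (3/4)·25 + (1/4)·59/3 = 71/3 ≈ 23.67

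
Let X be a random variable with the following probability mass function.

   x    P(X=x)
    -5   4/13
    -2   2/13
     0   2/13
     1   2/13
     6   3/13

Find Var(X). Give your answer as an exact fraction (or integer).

E[X] = (4/13)·(-5) + (2/13)·(-2) + (2/13)·0 + (2/13)·1 + (3/13)·6 = -4/13
E[X²] = (4/13)·25 + (2/13)·4 + (2/13)·0 + (2/13)·1 + (3/13)·36 = 218/13
Var(X) = 218/13 − (-4/13)² = 2818/169

2818/169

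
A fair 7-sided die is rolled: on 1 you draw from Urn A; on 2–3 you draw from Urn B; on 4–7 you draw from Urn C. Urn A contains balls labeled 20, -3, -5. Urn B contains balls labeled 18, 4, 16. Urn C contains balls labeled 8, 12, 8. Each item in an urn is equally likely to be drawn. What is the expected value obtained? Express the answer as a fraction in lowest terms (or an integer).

E[X | Urn A] = (20 − 3 − 5)/3 = 4
E[X | Urn B] = (18 + 4 + 16)/3 = 38/3
E[X | Urn C] = (8 + 12 + 8)/3 = 28/3
E[X] = (1/7)·4 + (2/7)·38/3 + (4/7)·28/3 = 200/21

200/21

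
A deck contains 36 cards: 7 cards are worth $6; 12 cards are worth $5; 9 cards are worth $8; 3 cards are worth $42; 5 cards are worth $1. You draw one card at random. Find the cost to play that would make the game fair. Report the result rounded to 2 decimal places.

E[payout] = (7/36)·6 + (12/36)·5 + (9/36)·8 + (3/36)·42 + (5/36)·1 = 305/36
Fair fee = E[payout] = 305/36 ≈ $8.47

$8.47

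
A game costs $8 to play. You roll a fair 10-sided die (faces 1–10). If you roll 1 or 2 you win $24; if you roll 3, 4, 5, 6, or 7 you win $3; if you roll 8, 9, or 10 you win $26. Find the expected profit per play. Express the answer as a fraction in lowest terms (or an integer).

E[payout] = (1/2)·3 + (1/5)·24 + (3/10)·26 = 141/10
Expected profit = 141/10 − 8 = 61/10

61/10 dollars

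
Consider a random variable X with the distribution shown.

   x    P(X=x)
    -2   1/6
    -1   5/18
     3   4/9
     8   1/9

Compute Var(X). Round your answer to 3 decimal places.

E[X] = (1/6)·(-2) + (5/18)·(-1) + (4/9)·3 + (1/9)·8 = 29/18
E[X²] = (1/6)·4 + (5/18)·1 + (4/9)·9 + (1/9)·64 = 217/18
Var(X) = 217/18 − (29/18)² = 3065/324 ≈ 9.460

9.460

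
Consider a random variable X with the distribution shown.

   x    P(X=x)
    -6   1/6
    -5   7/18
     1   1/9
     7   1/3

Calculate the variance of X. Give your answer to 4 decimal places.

E[X] = (1/6)·(-6) + (7/18)·(-5) + (1/9)·1 + (1/3)·7 = -1/2
E[X²] = (1/6)·36 + (7/18)·25 + (1/9)·1 + (1/3)·49 = 193/6
Var(X) = 193/6 − (-1/2)² = 383/12 ≈ 31.9167

31.9167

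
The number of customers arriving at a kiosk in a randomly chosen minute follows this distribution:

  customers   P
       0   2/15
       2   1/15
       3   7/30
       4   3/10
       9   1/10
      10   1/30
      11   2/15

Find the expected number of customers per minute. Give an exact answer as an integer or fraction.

E[X] = (2/15)·0 + (1/15)·2 + (7/30)·3 + (3/10)·4 + (1/10)·9 + (1/30)·10 + (2/15)·11
     = 71/15

71/15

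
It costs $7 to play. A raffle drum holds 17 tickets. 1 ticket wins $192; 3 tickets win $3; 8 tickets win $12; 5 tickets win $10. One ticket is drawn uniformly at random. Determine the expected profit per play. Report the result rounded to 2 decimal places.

$13.41

E[payout] = (1/17)·192 + (3/17)·3 + (8/17)·12 + (5/17)·10 = 347/17
Expected profit = 347/17 − 7 = 228/17 ≈ $13.41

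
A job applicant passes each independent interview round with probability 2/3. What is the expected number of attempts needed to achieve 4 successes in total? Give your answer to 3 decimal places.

6.000

By linearity (sum of 4 independent geometric waits), E[trials] = 4/p = 4/(2/3) = 6.
≈ 6.000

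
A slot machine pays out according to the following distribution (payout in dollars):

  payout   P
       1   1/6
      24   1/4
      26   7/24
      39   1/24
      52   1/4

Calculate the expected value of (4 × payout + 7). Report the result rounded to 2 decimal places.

E[4x+7] = (1/6)·11 + (1/4)·103 + (7/24)·111 + (1/24)·163 + (1/4)·215
     = 241/2 ≈ 120.50

120.50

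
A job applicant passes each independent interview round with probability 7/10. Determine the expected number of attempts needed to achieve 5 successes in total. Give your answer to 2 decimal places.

By linearity (sum of 5 independent geometric waits), E[trials] = 5/p = 5/(7/10) = 50/7.
≈ 7.14

7.14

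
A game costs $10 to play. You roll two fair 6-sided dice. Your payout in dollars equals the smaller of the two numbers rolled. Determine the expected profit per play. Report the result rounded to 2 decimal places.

-$7.47

Distribution of the smaller of the two numbers rolled: 1 w.p. 11/36, 2 w.p. 1/4, 3 w.p. 7/36, 4 w.p. 5/36, 5 w.p. 1/12, 6 w.p. 1/36
E[payout] = (11/36)·1 + (1/4)·2 + (7/36)·3 + (5/36)·4 + (1/12)·5 + (1/36)·6 = 91/36
Expected profit = 91/36 − 10 = -269/36 ≈ -$7.47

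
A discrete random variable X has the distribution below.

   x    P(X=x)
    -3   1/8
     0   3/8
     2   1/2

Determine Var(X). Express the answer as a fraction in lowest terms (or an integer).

E[X] = (1/8)·(-3) + (3/8)·0 + (1/2)·2 = 5/8
E[X²] = (1/8)·9 + (3/8)·0 + (1/2)·4 = 25/8
Var(X) = 25/8 − (5/8)² = 175/64

175/64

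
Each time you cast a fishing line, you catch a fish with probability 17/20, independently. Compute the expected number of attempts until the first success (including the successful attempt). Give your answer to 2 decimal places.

1.18

For a geometric distribution, E[trials] = 1/p = 1/(17/20) = 20/17.
≈ 1.18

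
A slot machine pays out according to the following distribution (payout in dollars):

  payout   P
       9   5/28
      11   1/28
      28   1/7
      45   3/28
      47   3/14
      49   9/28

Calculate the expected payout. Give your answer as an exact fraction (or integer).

E[X] = (5/28)·9 + (1/28)·11 + (1/7)·28 + (3/28)·45 + (3/14)·47 + (9/28)·49
     = 513/14

513/14 dollars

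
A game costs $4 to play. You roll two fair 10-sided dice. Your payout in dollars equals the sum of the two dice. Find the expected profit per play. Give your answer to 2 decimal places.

$7.00

Distribution of the sum of the two dice: 2 w.p. 1/100, 3 w.p. 1/50, 4 w.p. 3/100, 5 w.p. 1/25, 6 w.p. 1/20, 7 w.p. 3/50, …
E[payout] = (1/100)·2 + (1/50)·3 + (3/100)·4 + (1/25)·5 + (1/20)·6 + (3/50)·7 + (7/100)·8 + (2/25)·9 + (9/100)·10 + (1/10)·11 + (9/100)·12 + (2/25)·13 + (7/100)·14 + (3/50)·15 + (1/20)·16 + (1/25)·17 + (3/100)·18 + (1/50)·19 + (1/100)·20 = 11
Expected profit = 11 − 4 = 7 ≈ $7.00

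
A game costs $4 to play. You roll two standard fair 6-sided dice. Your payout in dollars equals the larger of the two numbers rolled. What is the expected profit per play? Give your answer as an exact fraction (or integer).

17/36 dollars

Distribution of the larger of the two numbers rolled: 1 w.p. 1/36, 2 w.p. 1/12, 3 w.p. 5/36, 4 w.p. 7/36, 5 w.p. 1/4, 6 w.p. 11/36
E[payout] = (1/36)·1 + (1/12)·2 + (5/36)·3 + (7/36)·4 + (1/4)·5 + (11/36)·6 = 161/36
Expected profit = 161/36 − 4 = 17/36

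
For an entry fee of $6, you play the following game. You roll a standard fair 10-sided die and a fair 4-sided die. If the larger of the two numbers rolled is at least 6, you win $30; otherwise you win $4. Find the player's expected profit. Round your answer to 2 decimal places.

E[payout] = (1/2)·4 + (1/2)·30 = 17
Expected profit = 17 − 6 = 11 ≈ $11.00

$11.00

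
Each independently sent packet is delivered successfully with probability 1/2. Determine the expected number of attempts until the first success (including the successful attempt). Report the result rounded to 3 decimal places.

For a geometric distribution, E[trials] = 1/p = 1/(1/2) = 2.
≈ 2.000

2.000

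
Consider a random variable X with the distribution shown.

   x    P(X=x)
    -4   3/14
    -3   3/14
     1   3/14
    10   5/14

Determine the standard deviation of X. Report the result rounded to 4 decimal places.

E[X] = 16/7, E[X²] = 289/7
Var(X) = E[X²] − (E[X])² = 289/7 − 256/49 = 1767/49
SD(X) = √(1767/49) ≈ 6.0051

6.0051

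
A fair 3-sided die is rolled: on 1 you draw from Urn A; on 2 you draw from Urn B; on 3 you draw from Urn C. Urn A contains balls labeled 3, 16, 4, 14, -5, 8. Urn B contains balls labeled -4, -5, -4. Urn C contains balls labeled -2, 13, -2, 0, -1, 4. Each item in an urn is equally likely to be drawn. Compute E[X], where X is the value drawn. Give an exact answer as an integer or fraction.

13/9

E[X | Urn A] = (3 + 16 + 4 + 14 − 5 + 8)/6 = 20/3
E[X | Urn B] = (-4 − 5 − 4)/3 = -13/3
E[X | Urn C] = (-2 + 13 − 2 + 0 − 1 + 4)/6 = 2
E[X] = (1/3)·20/3 + (1/3)·(-13/3) + (1/3)·2 = 13/9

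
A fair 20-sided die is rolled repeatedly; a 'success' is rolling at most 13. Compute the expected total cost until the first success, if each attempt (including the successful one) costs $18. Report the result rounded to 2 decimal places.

E[#attempts] = 1/p = 20/13; E[cost] = 18·20/13 = 360/13.
≈ 27.69

$27.69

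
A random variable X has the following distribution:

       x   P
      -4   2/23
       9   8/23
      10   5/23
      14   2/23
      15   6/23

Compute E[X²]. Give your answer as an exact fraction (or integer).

E[X²] = (2/23)·16 + (8/23)·81 + (5/23)·100 + (2/23)·196 + (6/23)·225
     = 2922/23

2922/23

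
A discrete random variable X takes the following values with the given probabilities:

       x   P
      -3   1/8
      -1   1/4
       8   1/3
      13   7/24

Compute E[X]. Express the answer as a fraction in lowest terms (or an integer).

E[X] = (1/8)·(-3) + (1/4)·(-1) + (1/3)·8 + (7/24)·13
     = 35/6

35/6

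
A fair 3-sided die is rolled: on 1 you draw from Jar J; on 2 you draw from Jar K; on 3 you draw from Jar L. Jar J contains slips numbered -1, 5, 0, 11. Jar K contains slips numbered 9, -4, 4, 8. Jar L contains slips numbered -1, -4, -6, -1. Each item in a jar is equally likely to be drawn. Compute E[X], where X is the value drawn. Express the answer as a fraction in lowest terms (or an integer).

E[X | Jar J] = (-1 + 5 + 0 + 11)/4 = 15/4
E[X | Jar K] = (9 − 4 + 4 + 8)/4 = 17/4
E[X | Jar L] = (-1 − 4 − 6 − 1)/4 = -3
E[X] = (1/3)·15/4 + (1/3)·17/4 + (1/3)·(-3) = 5/3

5/3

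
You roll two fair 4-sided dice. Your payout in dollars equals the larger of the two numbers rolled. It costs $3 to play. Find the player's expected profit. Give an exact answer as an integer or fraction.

1/8 dollars

Distribution of the larger of the two numbers rolled: 1 w.p. 1/16, 2 w.p. 3/16, 3 w.p. 5/16, 4 w.p. 7/16
E[payout] = (1/16)·1 + (3/16)·2 + (5/16)·3 + (7/16)·4 = 25/8
Expected profit = 25/8 − 3 = 1/8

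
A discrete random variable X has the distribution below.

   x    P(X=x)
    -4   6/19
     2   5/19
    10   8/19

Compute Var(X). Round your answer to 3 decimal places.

36.144

E[X] = (6/19)·(-4) + (5/19)·2 + (8/19)·10 = 66/19
E[X²] = (6/19)·16 + (5/19)·4 + (8/19)·100 = 916/19
Var(X) = 916/19 − (66/19)² = 13048/361 ≈ 36.144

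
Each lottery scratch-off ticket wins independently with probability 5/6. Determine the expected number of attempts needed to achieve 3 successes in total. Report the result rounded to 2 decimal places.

3.60

By linearity (sum of 3 independent geometric waits), E[trials] = 3/p = 3/(5/6) = 18/5.
≈ 3.60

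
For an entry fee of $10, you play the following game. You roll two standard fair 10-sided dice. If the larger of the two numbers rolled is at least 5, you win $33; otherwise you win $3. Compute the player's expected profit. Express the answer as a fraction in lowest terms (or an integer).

E[payout] = (4/25)·3 + (21/25)·33 = 141/5
Expected profit = 141/5 − 10 = 91/5

91/5 dollars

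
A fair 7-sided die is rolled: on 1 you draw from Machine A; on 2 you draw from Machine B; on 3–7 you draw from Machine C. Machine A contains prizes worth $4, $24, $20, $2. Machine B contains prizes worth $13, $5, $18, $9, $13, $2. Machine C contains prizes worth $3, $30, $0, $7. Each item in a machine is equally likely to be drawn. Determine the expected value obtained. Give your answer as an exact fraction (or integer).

145/14 dollars

E[X | Machine A] = (4 + 24 + 20 + 2)/4 = 25/2
E[X | Machine B] = (13 + 5 + 18 + 9 + 13 + 2)/6 = 10
E[X | Machine C] = (3 + 30 + 0 + 7)/4 = 10
E[X] = (1/7)·25/2 + (1/7)·10 + (5/7)·10 = 145/14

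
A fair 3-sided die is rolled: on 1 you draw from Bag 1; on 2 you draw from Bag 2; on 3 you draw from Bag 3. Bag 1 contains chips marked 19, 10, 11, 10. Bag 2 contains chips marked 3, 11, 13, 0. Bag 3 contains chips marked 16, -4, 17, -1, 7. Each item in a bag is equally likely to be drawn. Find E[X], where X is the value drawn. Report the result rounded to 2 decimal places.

E[X | Bag 1] = (19 + 10 + 11 + 10)/4 = 25/2
E[X | Bag 2] = (3 + 11 + 13 + 0)/4 = 27/4
E[X | Bag 3] = (16 − 4 + 17 − 1 + 7)/5 = 7
E[X] = (1/3)·25/2 + (1/3)·27/4 + (1/3)·7 = 35/4 ≈ 8.75

8.75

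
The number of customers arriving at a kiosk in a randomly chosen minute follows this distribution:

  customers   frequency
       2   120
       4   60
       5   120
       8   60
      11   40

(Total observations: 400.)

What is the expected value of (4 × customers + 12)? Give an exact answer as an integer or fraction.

Total = 400, so P(customers=2) = 120/400, etc.
E[4x+12] = (3/10)·20 + (3/20)·28 + (3/10)·32 + (3/20)·44 + (1/10)·56
     = 32

32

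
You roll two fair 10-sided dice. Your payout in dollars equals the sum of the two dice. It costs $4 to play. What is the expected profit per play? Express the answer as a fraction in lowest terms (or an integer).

$7

Distribution of the sum of the two dice: 2 w.p. 1/100, 3 w.p. 1/50, 4 w.p. 3/100, 5 w.p. 1/25, 6 w.p. 1/20, 7 w.p. 3/50, …
E[payout] = (1/100)·2 + (1/50)·3 + (3/100)·4 + (1/25)·5 + (1/20)·6 + (3/50)·7 + (7/100)·8 + (2/25)·9 + (9/100)·10 + (1/10)·11 + (9/100)·12 + (2/25)·13 + (7/100)·14 + (3/50)·15 + (1/20)·16 + (1/25)·17 + (3/100)·18 + (1/50)·19 + (1/100)·20 = 11
Expected profit = 11 − 4 = 7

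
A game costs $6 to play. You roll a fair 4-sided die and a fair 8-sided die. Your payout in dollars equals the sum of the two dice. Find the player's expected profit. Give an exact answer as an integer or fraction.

Distribution of the sum of the two dice: 2 w.p. 1/32, 3 w.p. 1/16, 4 w.p. 3/32, 5 w.p. 1/8, 6 w.p. 1/8, 7 w.p. 1/8, …
E[payout] = (1/32)·2 + (1/16)·3 + (3/32)·4 + (1/8)·5 + (1/8)·6 + (1/8)·7 + (1/8)·8 + (1/8)·9 + (3/32)·10 + (1/16)·11 + (1/32)·12 = 7
Expected profit = 7 − 6 = 1

$1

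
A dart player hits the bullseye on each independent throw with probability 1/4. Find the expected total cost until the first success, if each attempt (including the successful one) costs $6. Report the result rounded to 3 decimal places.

E[#attempts] = 1/p = 4; E[cost] = 6·4 = 24.
≈ 24.000

$24.000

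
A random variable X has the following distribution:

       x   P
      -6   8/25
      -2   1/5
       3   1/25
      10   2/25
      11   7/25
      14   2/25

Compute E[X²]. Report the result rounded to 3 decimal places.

70.240

E[X²] = (8/25)·36 + (1/5)·4 + (1/25)·9 + (2/25)·100 + (7/25)·121 + (2/25)·196
     = 1756/25 ≈ 70.240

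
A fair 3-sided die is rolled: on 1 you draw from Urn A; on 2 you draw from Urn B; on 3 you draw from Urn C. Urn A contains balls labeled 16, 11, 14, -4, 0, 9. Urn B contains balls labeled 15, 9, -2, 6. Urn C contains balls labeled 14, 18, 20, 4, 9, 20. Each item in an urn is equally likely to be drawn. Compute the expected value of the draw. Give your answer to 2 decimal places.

9.61

E[X | Urn A] = (16 + 11 + 14 − 4 + 0 + 9)/6 = 23/3
E[X | Urn B] = (15 + 9 − 2 + 6)/4 = 7
E[X | Urn C] = (14 + 18 + 20 + 4 + 9 + 20)/6 = 85/6
E[X] = (1/3)·23/3 + (1/3)·7 + (1/3)·85/6 = 173/18 ≈ 9.61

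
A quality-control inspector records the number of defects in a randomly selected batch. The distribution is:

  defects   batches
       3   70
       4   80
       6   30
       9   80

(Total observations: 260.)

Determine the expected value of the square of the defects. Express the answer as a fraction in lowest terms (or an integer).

Total = 260, so P(defects=3) = 70/260, etc.
E[X²] = (7/26)·9 + (4/13)·16 + (3/26)·36 + (4/13)·81
     = 947/26

947/26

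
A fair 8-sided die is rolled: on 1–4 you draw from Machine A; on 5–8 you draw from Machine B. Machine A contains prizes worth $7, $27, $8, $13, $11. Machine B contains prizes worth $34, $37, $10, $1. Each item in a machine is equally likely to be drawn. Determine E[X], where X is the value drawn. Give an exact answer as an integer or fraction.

E[X | Machine A] = (7 + 27 + 8 + 13 + 11)/5 = 66/5
E[X | Machine B] = (34 + 37 + 10 + 1)/4 = 41/2
E[X] = (1/2)·66/5 + (1/2)·41/2 = 337/20

337/20 dollars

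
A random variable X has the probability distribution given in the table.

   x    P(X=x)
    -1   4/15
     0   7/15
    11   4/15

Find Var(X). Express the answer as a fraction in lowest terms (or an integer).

1144/45

E[X] = (4/15)·(-1) + (7/15)·0 + (4/15)·11 = 8/3
E[X²] = (4/15)·1 + (7/15)·0 + (4/15)·121 = 488/15
Var(X) = 488/15 − (8/3)² = 1144/45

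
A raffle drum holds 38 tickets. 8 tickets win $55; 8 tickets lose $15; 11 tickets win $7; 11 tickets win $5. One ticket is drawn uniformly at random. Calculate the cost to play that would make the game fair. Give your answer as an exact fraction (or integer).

E[payout] = (8/38)·55 + (8/38)·(-15) + (11/38)·7 + (11/38)·5 = 226/19
Fair fee = E[payout] = 226/19

226/19 dollars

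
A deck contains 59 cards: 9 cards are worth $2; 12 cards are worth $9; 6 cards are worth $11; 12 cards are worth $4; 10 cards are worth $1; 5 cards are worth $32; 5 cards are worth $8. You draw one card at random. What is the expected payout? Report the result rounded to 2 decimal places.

E[payout] = (9/59)·2 + (12/59)·9 + (6/59)·11 + (12/59)·4 + (10/59)·1 + (5/59)·32 + (5/59)·8 = 450/59
≈ $7.63

$7.63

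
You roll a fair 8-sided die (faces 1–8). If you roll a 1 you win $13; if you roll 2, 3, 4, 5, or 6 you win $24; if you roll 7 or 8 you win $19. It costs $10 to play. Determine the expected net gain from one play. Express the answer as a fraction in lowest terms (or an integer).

91/8 dollars

E[payout] = (1/8)·13 + (1/4)·19 + (5/8)·24 = 171/8
Expected profit = 171/8 − 10 = 91/8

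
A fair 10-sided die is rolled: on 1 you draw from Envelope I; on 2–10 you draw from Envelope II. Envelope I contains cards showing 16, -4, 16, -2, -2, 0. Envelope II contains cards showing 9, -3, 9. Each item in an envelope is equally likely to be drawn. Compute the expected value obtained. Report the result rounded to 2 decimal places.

E[X | Envelope I] = (16 − 4 + 16 − 2 − 2 + 0)/6 = 4
E[X | Envelope II] = (9 − 3 + 9)/3 = 5
E[X] = (1/10)·4 + (9/10)·5 = 49/10 ≈ 4.90

4.90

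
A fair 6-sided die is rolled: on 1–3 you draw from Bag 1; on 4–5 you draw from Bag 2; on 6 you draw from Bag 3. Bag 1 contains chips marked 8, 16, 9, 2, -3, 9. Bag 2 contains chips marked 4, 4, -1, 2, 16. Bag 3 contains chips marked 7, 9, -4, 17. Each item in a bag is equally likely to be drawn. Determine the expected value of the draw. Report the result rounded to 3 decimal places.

E[X | Bag 1] = (8 + 16 + 9 + 2 − 3 + 9)/6 = 41/6
E[X | Bag 2] = (4 + 4 − 1 + 2 + 16)/5 = 5
E[X | Bag 3] = (7 + 9 − 4 + 17)/4 = 29/4
E[X] = (1/2)·41/6 + (1/3)·5 + (1/6)·29/4 = 151/24 ≈ 6.292

6.292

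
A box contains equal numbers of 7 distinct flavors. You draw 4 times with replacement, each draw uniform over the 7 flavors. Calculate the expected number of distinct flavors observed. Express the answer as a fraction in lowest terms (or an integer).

1105/343

Let Xⱼ=1 if type j appears at least once. P(Xⱼ=1) = 1 − ((7−1)/7)^4 = 1105/2401.
E[#distinct] = 7·1105/2401 = 1105/343.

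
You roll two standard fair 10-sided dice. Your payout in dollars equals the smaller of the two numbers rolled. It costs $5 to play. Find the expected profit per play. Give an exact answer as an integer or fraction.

-23/20 dollars

Distribution of the smaller of the two numbers rolled: 1 w.p. 19/100, 2 w.p. 17/100, 3 w.p. 3/20, 4 w.p. 13/100, 5 w.p. 11/100, 6 w.p. 9/100, …
E[payout] = (19/100)·1 + (17/100)·2 + (3/20)·3 + (13/100)·4 + (11/100)·5 + (9/100)·6 + (7/100)·7 + (1/20)·8 + (3/100)·9 + (1/100)·10 = 77/20
Expected profit = 77/20 − 5 = -23/20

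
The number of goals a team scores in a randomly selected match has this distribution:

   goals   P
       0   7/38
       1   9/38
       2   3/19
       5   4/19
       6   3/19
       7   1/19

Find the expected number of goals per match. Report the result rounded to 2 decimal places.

E[X] = (7/38)·0 + (9/38)·1 + (3/19)·2 + (4/19)·5 + (3/19)·6 + (1/19)·7
     = 111/38 ≈ 2.92

2.92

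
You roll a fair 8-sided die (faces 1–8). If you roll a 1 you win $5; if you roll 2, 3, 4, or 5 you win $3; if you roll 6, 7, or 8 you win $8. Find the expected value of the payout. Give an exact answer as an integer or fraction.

41/8 dollars

E[payout] = (1/2)·3 + (1/8)·5 + (3/8)·8 = 41/8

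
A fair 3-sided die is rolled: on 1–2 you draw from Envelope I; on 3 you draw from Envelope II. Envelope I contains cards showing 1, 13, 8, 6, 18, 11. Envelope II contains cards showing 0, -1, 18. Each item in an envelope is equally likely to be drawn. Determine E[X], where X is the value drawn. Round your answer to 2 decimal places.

8.22

E[X | Envelope I] = (1 + 13 + 8 + 6 + 18 + 11)/6 = 19/2
E[X | Envelope II] = (0 − 1 + 18)/3 = 17/3
E[X] = (2/3)·19/2 + (1/3)·17/3 = 74/9 ≈ 8.22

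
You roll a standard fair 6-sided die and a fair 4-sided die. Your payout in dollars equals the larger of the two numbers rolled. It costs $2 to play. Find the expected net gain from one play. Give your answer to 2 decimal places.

Distribution of the larger of the two numbers rolled: 1 w.p. 1/24, 2 w.p. 1/8, 3 w.p. 5/24, 4 w.p. 7/24, 5 w.p. 1/6, 6 w.p. 1/6
E[payout] = (1/24)·1 + (1/8)·2 + (5/24)·3 + (7/24)·4 + (1/6)·5 + (1/6)·6 = 47/12
Expected profit = 47/12 − 2 = 23/12 ≈ $1.92

$1.92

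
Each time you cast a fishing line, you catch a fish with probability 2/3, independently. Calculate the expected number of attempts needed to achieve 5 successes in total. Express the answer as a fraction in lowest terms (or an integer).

By linearity (sum of 5 independent geometric waits), E[trials] = 5/p = 5/(2/3) = 15/2.

15/2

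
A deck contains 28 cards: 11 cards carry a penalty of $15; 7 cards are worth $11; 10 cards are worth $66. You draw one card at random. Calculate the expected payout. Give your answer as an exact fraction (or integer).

E[payout] = (11/28)·(-15) + (7/28)·11 + (10/28)·66 = 143/7

143/7 dollars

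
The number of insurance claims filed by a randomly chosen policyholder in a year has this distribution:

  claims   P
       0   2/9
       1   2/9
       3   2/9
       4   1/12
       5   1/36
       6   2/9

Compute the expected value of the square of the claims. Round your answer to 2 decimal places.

12.25

E[X²] = (2/9)·0 + (2/9)·1 + (2/9)·9 + (1/12)·16 + (1/36)·25 + (2/9)·36
     = 49/4 ≈ 12.25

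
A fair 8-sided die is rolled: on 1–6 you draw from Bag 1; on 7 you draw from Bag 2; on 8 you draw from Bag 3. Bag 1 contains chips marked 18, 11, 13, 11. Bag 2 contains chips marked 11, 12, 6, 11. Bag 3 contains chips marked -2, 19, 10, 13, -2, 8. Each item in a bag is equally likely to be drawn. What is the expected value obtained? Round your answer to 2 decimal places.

E[X | Bag 1] = (18 + 11 + 13 + 11)/4 = 53/4
E[X | Bag 2] = (11 + 12 + 6 + 11)/4 = 10
E[X | Bag 3] = (-2 + 19 + 10 + 13 − 2 + 8)/6 = 23/3
E[X] = (3/4)·53/4 + (1/8)·10 + (1/8)·23/3 = 583/48 ≈ 12.15

12.15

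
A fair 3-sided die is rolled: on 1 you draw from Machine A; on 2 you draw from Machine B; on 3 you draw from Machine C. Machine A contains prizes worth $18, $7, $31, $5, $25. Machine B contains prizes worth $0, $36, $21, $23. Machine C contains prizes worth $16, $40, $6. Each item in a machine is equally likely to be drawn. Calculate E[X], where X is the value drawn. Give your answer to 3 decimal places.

$19.289

E[X | Machine A] = (18 + 7 + 31 + 5 + 25)/5 = 86/5
E[X | Machine B] = (0 + 36 + 21 + 23)/4 = 20
E[X | Machine C] = (16 + 40 + 6)/3 = 62/3
E[X] = (1/3)·86/5 + (1/3)·20 + (1/3)·62/3 = 868/45 ≈ 19.289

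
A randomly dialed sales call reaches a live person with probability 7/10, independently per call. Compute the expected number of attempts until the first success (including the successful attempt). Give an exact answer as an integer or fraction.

10/7

For a geometric distribution, E[trials] = 1/p = 1/(7/10) = 10/7.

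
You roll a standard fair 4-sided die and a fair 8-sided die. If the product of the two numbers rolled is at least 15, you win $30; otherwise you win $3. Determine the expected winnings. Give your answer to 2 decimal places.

$11.44

E[payout] = (11/16)·3 + (5/16)·30 = 183/16
≈ $11.44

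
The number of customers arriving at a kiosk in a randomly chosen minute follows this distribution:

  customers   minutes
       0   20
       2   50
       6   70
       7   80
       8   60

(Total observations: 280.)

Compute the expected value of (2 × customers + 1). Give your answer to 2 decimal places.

12.14

Total = 280, so P(customers=0) = 20/280, etc.
E[2x+1] = (1/14)·1 + (5/28)·5 + (1/4)·13 + (2/7)·15 + (3/14)·17
     = 85/7 ≈ 12.14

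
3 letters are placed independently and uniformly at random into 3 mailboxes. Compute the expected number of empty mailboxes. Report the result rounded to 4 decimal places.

0.8889

Let Xⱼ=1 if mailbox j is empty. P(Xⱼ=1) = ((3-1)/3)^3 = 8/27.
By linearity, E[#empty] = 3·8/27 = 8/9.
≈ 0.8889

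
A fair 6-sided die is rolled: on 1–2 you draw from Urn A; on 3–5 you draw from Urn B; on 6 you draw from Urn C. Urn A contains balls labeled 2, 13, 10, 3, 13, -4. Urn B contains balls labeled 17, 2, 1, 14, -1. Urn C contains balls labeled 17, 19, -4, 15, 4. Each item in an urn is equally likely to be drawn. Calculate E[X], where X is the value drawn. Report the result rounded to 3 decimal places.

7.056

E[X | Urn A] = (2 + 13 + 10 + 3 + 13 − 4)/6 = 37/6
E[X | Urn B] = (17 + 2 + 1 + 14 − 1)/5 = 33/5
E[X | Urn C] = (17 + 19 − 4 + 15 + 4)/5 = 51/5
E[X] = (1/3)·37/6 + (1/2)·33/5 + (1/6)·51/5 = 127/18 ≈ 7.056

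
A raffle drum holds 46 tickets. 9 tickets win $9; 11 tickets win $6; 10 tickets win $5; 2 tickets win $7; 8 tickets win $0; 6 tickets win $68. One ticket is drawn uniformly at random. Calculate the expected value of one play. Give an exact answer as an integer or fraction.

619/46 dollars

E[payout] = (9/46)·9 + (11/46)·6 + (10/46)·5 + (2/46)·7 + (8/46)·0 + (6/46)·68 = 619/46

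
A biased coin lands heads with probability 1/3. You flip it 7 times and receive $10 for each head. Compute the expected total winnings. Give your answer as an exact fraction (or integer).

70/3 dollars

E[#heads] = 7·1/3 = 7/3 (linearity over flips).
E[winnings] = 10·7/3 = 70/3.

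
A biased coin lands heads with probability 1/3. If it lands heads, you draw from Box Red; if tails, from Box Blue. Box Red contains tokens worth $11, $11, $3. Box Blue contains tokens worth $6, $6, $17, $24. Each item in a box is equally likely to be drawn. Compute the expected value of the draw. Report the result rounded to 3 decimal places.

E[X | Box Red] = (11 + 11 + 3)/3 = 25/3
E[X | Box Blue] = (6 + 6 + 17 + 24)/4 = 53/4
E[X] = (1/3)·25/3 + (2/3)·53/4 = 209/18 ≈ 11.611

$11.611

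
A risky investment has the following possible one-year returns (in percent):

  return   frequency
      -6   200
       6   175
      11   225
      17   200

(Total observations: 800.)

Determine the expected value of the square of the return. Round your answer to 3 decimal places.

123.156

Total = 800, so P(return=-6) = 200/800, etc.
E[X²] = (1/4)·36 + (7/32)·36 + (9/32)·121 + (1/4)·289
     = 3941/32 ≈ 123.156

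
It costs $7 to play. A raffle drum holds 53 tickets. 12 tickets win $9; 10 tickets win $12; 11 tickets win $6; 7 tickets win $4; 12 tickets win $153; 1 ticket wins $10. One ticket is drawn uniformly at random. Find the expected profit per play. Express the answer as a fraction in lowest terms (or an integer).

E[payout] = (12/53)·9 + (10/53)·12 + (11/53)·6 + (7/53)·4 + (12/53)·153 + (1/53)·10 = 2168/53
Expected profit = 2168/53 − 7 = 1797/53

1797/53 dollars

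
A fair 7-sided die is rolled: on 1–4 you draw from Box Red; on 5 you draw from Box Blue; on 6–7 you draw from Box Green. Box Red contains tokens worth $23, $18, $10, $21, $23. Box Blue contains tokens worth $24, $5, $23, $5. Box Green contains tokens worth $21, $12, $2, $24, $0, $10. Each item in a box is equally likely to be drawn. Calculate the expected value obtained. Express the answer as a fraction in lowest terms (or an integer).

E[X | Box Red] = (23 + 18 + 10 + 21 + 23)/5 = 19
E[X | Box Blue] = (24 + 5 + 23 + 5)/4 = 57/4
E[X | Box Green] = (21 + 12 + 2 + 24 + 0 + 10)/6 = 23/2
E[X] = (4/7)·19 + (1/7)·57/4 + (2/7)·23/2 = 453/28

453/28 dollars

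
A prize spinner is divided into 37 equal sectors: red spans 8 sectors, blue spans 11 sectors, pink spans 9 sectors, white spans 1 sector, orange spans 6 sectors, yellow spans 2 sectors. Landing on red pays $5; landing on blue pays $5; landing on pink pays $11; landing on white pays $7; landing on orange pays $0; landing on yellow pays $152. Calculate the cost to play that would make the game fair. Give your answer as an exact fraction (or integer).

E[payout] = (8/37)·5 + (11/37)·5 + (9/37)·11 + (1/37)·7 + (6/37)·0 + (2/37)·152 = 505/37
Fair fee = E[payout] = 505/37

505/37 dollars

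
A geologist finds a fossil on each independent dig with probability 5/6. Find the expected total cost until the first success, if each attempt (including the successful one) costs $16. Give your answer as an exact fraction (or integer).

96/5 dollars

E[#attempts] = 1/p = 6/5; E[cost] = 16·6/5 = 96/5.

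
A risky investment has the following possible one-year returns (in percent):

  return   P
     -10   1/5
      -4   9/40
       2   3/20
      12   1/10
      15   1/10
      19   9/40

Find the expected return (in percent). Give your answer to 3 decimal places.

4.375

E[X] = (1/5)·(-10) + (9/40)·(-4) + (3/20)·2 + (1/10)·12 + (1/10)·15 + (9/40)·19
     = 35/8 ≈ 4.375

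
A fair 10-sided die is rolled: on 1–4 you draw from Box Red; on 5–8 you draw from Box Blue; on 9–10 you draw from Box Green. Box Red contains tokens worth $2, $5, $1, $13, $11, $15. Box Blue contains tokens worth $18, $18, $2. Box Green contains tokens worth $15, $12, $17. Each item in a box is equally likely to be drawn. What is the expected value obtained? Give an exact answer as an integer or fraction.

167/15 dollars

E[X | Box Red] = (2 + 5 + 1 + 13 + 11 + 15)/6 = 47/6
E[X | Box Blue] = (18 + 18 + 2)/3 = 38/3
E[X | Box Green] = (15 + 12 + 17)/3 = 44/3
E[X] = (2/5)·47/6 + (2/5)·38/3 + (1/5)·44/3 = 167/15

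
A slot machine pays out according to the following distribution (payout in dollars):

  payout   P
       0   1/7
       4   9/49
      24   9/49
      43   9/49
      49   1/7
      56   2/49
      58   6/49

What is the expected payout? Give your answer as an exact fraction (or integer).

E[X] = (1/7)·0 + (9/49)·4 + (9/49)·24 + (9/49)·43 + (1/7)·49 + (2/49)·56 + (6/49)·58
     = 206/7

206/7 dollars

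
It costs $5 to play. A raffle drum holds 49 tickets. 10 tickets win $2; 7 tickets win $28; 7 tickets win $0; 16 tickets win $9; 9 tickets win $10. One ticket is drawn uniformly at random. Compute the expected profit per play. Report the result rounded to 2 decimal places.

E[payout] = (10/49)·2 + (7/49)·28 + (7/49)·0 + (16/49)·9 + (9/49)·10 = 450/49
Expected profit = 450/49 − 5 = 205/49 ≈ $4.18

$4.18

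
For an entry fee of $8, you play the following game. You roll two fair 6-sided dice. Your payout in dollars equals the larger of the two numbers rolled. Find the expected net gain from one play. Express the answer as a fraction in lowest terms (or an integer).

Distribution of the larger of the two numbers rolled: 1 w.p. 1/36, 2 w.p. 1/12, 3 w.p. 5/36, 4 w.p. 7/36, 5 w.p. 1/4, 6 w.p. 11/36
E[payout] = (1/36)·1 + (1/12)·2 + (5/36)·3 + (7/36)·4 + (1/4)·5 + (11/36)·6 = 161/36
Expected profit = 161/36 − 8 = -127/36

-127/36 dollars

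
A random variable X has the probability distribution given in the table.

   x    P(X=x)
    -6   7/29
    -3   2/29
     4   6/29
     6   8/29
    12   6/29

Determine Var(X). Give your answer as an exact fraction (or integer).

34806/841

E[X] = (7/29)·(-6) + (2/29)·(-3) + (6/29)·4 + (8/29)·6 + (6/29)·12 = 96/29
E[X²] = (7/29)·36 + (2/29)·9 + (6/29)·16 + (8/29)·36 + (6/29)·144 = 1518/29
Var(X) = 1518/29 − (96/29)² = 34806/841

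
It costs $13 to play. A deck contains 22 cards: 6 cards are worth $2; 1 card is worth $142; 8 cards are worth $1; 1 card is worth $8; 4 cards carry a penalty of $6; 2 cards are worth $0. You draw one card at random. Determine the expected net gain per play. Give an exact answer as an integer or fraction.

-70/11 dollars

E[payout] = (6/22)·2 + (1/22)·142 + (8/22)·1 + (1/22)·8 + (4/22)·(-6) + (2/22)·0 = 73/11
Expected profit = 73/11 − 13 = -70/11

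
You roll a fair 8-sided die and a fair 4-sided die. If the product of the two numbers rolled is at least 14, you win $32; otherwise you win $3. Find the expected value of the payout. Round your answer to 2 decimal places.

E[payout] = (21/32)·3 + (11/32)·32 = 415/32
≈ $12.97

$12.97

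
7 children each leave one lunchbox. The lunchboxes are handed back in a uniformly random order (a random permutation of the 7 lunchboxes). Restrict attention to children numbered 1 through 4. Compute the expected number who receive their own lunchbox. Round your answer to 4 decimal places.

Let Xᵢ = 1 if person i gets their own lunchbox. For each i, P(Xᵢ=1) = 1/7.
By linearity of expectation, E[X₁+…+X_4] = 4·(1/7) = 4/7.
≈ 0.5714

0.5714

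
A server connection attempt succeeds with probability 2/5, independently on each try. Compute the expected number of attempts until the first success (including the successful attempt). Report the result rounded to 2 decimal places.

2.50

For a geometric distribution, E[trials] = 1/p = 1/(2/5) = 5/2.
≈ 2.50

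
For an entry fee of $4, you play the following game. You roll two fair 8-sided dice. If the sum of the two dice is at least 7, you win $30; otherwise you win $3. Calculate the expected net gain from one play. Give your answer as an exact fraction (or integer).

E[payout] = (15/64)·3 + (49/64)·30 = 1515/64
Expected profit = 1515/64 − 4 = 1259/64

1259/64 dollars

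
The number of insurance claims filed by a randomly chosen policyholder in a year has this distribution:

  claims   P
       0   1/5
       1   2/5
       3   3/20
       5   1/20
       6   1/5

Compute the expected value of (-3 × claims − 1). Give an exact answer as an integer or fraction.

E[-3x-1] = (1/5)·(-1) + (2/5)·(-4) + (3/20)·(-10) + (1/20)·(-16) + (1/5)·(-19)
     = -79/10

-79/10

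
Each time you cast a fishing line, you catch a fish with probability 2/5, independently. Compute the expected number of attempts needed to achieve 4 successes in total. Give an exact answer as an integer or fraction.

10

By linearity (sum of 4 independent geometric waits), E[trials] = 4/p = 4/(2/5) = 10.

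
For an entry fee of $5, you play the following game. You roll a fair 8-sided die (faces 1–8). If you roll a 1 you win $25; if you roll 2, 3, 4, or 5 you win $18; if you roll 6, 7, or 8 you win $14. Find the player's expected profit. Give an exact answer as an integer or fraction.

99/8 dollars

E[payout] = (3/8)·14 + (1/2)·18 + (1/8)·25 = 139/8
Expected profit = 139/8 − 5 = 99/8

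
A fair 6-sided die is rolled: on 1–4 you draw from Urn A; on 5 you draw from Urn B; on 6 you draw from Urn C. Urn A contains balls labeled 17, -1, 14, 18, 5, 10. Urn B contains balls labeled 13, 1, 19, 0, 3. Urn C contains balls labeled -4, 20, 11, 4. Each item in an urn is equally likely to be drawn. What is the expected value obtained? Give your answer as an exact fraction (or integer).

E[X | Urn A] = (17 − 1 + 14 + 18 + 5 + 10)/6 = 21/2
E[X | Urn B] = (13 + 1 + 19 + 0 + 3)/5 = 36/5
E[X | Urn C] = (-4 + 20 + 11 + 4)/4 = 31/4
E[X] = (2/3)·21/2 + (1/6)·36/5 + (1/6)·31/4 = 1139/120

1139/120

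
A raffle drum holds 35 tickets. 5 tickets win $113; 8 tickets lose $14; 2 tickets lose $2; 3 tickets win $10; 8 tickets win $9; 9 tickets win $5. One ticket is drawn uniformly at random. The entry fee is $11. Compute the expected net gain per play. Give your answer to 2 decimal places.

E[payout] = (5/35)·113 + (8/35)·(-14) + (2/35)·(-2) + (3/35)·10 + (8/35)·9 + (9/35)·5 = 596/35
Expected profit = 596/35 − 11 = 211/35 ≈ $6.03

$6.03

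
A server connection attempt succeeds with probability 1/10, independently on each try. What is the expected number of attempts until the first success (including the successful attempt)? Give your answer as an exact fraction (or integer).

10

For a geometric distribution, E[trials] = 1/p = 1/(1/10) = 10.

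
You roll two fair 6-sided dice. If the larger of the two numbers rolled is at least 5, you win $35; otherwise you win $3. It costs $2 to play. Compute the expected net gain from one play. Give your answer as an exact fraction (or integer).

169/9 dollars

E[payout] = (4/9)·3 + (5/9)·35 = 187/9
Expected profit = 187/9 − 2 = 169/9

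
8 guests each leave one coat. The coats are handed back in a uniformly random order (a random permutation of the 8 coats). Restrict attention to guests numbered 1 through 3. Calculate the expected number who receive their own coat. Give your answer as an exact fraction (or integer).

3/8

Let Xᵢ = 1 if person i gets their own coat. For each i, P(Xᵢ=1) = 1/8.
By linearity of expectation, E[X₁+…+X_3] = 3·(1/8) = 3/8.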